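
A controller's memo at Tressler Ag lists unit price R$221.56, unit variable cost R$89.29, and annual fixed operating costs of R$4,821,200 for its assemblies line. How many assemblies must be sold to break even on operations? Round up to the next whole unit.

36,450 assemblies

Contribution margin per unit = R$221.56 − R$89.29 = R$132.27.
Units to break even: R$4,821,200 ÷ R$132.27 = 36,449.69, rounded up to 36,450.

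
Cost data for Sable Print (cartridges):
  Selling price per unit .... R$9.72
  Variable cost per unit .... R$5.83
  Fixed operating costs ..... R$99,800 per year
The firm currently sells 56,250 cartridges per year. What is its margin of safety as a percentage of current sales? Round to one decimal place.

Unit CM = price − variable cost = R$9.72 − R$5.83 = R$3.89. Break-even units = R$99,800 ÷ R$3.89 = 25,655.53; break-even revenue = 25,655.53 × R$9.72 = R$249,371.72.
Current sales = 56,250 × R$9.72 = R$546,750.00.
Margin of safety = (R$546,750.00 − R$249,371.72) ÷ R$546,750.00 = 54.4%.

54.4%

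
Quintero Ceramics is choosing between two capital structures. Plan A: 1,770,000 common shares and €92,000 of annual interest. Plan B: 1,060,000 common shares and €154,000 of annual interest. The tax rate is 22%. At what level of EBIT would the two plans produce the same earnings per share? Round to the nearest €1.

€246,563

Set EPS_A = EPS_B: (EBIT − €92,000)(1 − 0.22) ÷ 1,770,000 = (EBIT − €154,000)(1 − 0.22) ÷ 1,060,000.
Cancelling (1 − t) and cross-multiplying: 1,060,000·(EBIT − 92,000) = 1,770,000·(EBIT − 154,000).
Solving, EBIT = (154,000·1,770,000 − 92,000·1,060,000) / (1,770,000 − 1,060,000) = 175,060,000,000 / 710,000 = 246,563.38.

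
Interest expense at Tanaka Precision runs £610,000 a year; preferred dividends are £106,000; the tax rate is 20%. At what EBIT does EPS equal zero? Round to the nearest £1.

Grossing the preferred dividend up to pre-tax terms: £106,000 / (1 − 0.20) = £132,500.00.
Financial break-even EBIT = interest + D_p ÷ (1 − t) = £610,000 + £132,500.00 = £742,500.00.

£742,500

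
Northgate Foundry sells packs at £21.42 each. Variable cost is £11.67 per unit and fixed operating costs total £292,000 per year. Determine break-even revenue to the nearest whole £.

CM per unit = £21.42 − £11.67 = £9.75; CM ratio = £9.75 / £21.42 = 0.4552.
Break-even revenue = fixed costs × price ÷ CM = £292,000 × £21.42 ÷ £9.75 = £641,502.

£641,502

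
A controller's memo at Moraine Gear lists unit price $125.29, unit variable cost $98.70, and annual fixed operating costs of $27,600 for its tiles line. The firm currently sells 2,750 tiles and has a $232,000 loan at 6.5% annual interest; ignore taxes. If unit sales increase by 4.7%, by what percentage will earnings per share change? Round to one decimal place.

+11.3%

At 2,750 units, contribution = 2,750 × $26.59 = $73,122.50.
Subtracting fixed costs: EBIT = $73,122.50 − $27,600 = $45,522.50.
After interest of $15,080.00, pre-tax earnings = $30,442.50.
Degree of combined leverage = contribution ÷ (EBIT − I) = $73,122.50 ÷ $30,442.50 = 2.4020.
%ΔEPS = DCL × %ΔSales = 2.4020 × +4.7% = +11.3%.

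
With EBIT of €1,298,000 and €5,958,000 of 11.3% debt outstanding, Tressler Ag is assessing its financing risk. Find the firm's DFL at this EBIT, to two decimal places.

2.08

Interest = €673,254.00.
DFL = EBIT ÷ (EBIT − I) = €1,298,000 ÷ (€1,298,000 − €673,254.00) = €1,298,000 ÷ €624,746.00 = 2.0776.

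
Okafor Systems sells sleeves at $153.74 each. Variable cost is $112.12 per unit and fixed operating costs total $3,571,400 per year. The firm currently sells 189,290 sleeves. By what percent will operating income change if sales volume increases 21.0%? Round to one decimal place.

At 189,290 units, contribution = 189,290 × $41.62 = $7,878,249.80.
Subtracting fixed costs: EBIT = $7,878,249.80 − $3,571,400 = $4,306,849.80.
DOL = contribution ÷ EBIT = $7,878,249.80 ÷ $4,306,849.80 = 1.8292.
So EBIT moves 1.8292 × (+21.0%) = +38.4%.

+38.4%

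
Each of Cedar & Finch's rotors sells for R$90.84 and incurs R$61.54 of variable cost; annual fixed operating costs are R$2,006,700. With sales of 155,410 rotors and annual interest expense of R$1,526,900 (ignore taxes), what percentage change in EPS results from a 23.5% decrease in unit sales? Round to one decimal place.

-104.9%

Total contribution margin = 155,410 × R$29.30 = R$4,553,513.00.
Subtracting fixed costs: EBIT = R$4,553,513.00 − R$2,006,700 = R$2,546,813.00.
Interest = R$1,526,900.00, so EBIT − I = R$1,019,913.00.
DCL = total CM / (EBIT − I) = R$4,553,513.00 / R$1,019,913.00 = 4.4646.
EPS therefore changes by 4.4646 × (-23.5%) = -104.9%.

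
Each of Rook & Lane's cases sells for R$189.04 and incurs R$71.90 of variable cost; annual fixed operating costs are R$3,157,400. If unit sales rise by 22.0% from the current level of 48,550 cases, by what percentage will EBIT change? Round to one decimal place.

At 48,550 units, contribution = 48,550 × R$117.14 = R$5,687,147.00.
EBIT = R$5,687,147.00 − R$3,157,400 = R$2,529,747.00.
DOL = contribution ÷ EBIT = R$5,687,147.00 ÷ R$2,529,747.00 = 2.2481.
Operating income changes by 2.2481 × +22.0% = +49.5%.

+49.5%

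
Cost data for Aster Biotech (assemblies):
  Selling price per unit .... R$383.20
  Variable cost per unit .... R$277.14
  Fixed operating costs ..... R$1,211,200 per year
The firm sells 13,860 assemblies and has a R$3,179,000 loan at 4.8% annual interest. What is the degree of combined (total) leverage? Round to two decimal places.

13.84

At 13,860 units, contribution = 13,860 × R$106.06 = R$1,469,991.60.
Operating income = contribution − fixed costs = R$1,469,991.60 − R$1,211,200 = R$258,791.60. Interest = R$152,592.00, so EBIT − I = R$106,199.60.
DCL = contribution ÷ (EBIT − I) = R$1,469,991.60 ÷ R$106,199.60 = 13.8418.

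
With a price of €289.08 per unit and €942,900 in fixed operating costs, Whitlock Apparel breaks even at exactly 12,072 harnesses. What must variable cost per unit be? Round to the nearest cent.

€210.97

Contribution per unit must be FC / Q = €942,900 / 12,072 = €78.1064.
Variable cost per unit = €289.08 − €78.1064 = €210.97.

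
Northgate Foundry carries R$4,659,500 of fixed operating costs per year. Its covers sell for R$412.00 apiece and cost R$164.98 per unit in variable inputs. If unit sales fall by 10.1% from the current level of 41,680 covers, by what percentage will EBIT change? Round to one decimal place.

-18.4%

At 41,680 units, contribution = 41,680 × R$247.02 = R$10,295,793.60.
Operating income = contribution − fixed costs = R$10,295,793.60 − R$4,659,500 = R$5,636,293.60.
DOL = contribution ÷ EBIT = R$10,295,793.60 ÷ R$5,636,293.60 = 1.8267.
%ΔEBIT = DOL × %ΔSales = 1.8267 × -10.1% = -18.4%.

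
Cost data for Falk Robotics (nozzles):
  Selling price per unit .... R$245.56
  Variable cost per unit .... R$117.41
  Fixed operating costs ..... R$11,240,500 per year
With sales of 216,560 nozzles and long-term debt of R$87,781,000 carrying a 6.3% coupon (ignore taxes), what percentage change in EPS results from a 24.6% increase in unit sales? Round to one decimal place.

+62.2%

At 216,560 units, contribution = 216,560 × R$128.15 = R$27,752,164.00.
EBIT = R$27,752,164.00 − R$11,240,500 = R$16,511,664.00.
Interest = R$5,530,203.00, so EBIT − I = R$10,981,461.00.
DCL = total CM / (EBIT − I) = R$27,752,164.00 / R$10,981,461.00 = 2.5272.
%ΔEPS = DCL × %ΔSales = 2.5272 × +24.6% = +62.2%.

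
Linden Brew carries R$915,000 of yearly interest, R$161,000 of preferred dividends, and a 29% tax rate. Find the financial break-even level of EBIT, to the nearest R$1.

R$1,141,761

Preferred dividends are paid after tax, so their pre-tax equivalent is R$161,000 ÷ (1 − 0.29) = R$226,760.56.
EPS = 0 when EBIT covers interest plus the pre-tax preferred burden: R$915,000 + R$226,760.56 = R$1,141,760.56.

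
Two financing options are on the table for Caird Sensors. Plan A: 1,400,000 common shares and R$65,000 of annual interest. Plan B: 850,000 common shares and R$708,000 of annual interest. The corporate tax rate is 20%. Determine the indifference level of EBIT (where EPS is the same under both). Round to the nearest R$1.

R$1,701,727

Set EPS_A = EPS_B: (EBIT − R$65,000)(1 − 0.20) ÷ 1,400,000 = (EBIT − R$708,000)(1 − 0.20) ÷ 850,000.
Cancelling (1 − t) and cross-multiplying: 850,000·(EBIT − 65,000) = 1,400,000·(EBIT − 708,000).
Solving, EBIT = (708,000·1,400,000 − 65,000·850,000) / (1,400,000 − 850,000) = 935,950,000,000 / 550,000 = 1,701,727.27.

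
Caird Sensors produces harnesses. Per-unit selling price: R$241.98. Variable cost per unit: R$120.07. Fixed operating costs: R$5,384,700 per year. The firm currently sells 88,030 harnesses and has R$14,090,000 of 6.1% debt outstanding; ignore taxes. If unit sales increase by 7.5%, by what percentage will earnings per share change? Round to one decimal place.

Contribution at this volume is 88,030 × R$121.91 = R$10,731,737.30.
Subtracting fixed costs: EBIT = R$10,731,737.30 − R$5,384,700 = R$5,347,037.30.
Interest = R$859,490.00, so EBIT − I = R$4,487,547.30.
Degree of combined leverage = contribution ÷ (EBIT − I) = R$10,731,737.30 ÷ R$4,487,547.30 = 2.3914.
EPS therefore changes by 2.3914 × (+7.5%) = +17.9%.

+17.9%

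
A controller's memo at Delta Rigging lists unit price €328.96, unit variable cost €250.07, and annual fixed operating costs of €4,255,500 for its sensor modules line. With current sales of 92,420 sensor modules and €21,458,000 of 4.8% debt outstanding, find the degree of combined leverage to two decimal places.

At 92,420 units, contribution = 92,420 × €78.89 = €7,291,013.80.
EBIT = €7,291,013.80 − €4,255,500 = €3,035,513.80. Interest = €1,029,984.00, so EBIT − I = €2,005,529.80.
Degree of total leverage = total CM / (EBIT − interest) = €7,291,013.80 / €2,005,529.80 = 3.6355.

3.64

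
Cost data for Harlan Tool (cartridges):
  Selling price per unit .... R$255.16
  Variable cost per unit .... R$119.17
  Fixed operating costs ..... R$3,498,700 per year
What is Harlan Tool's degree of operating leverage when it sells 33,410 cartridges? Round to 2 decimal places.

At 33,410 units, contribution = 33,410 × R$135.99 = R$4,543,425.90.
Operating income = contribution − fixed costs = R$4,543,425.90 − R$3,498,700 = R$1,044,725.90.
DOL = contribution ÷ EBIT = R$4,543,425.90 ÷ R$1,044,725.90 = 4.3489.

4.35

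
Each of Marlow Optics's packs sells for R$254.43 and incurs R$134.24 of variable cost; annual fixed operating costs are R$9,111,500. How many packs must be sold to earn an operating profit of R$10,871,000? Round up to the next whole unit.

166,258 packs

Contribution margin per unit = R$254.43 − R$134.24 = R$120.19.
Units = (FC + target) / CM = (R$9,111,500 + R$10,871,000) / R$120.19 = 166,257.59, so 166,258 packs.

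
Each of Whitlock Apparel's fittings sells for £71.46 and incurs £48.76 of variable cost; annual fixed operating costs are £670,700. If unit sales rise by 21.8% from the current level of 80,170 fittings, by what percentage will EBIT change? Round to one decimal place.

Contribution at this volume is 80,170 × £22.70 = £1,819,859.00.
EBIT = £1,819,859.00 − £670,700 = £1,149,159.00.
Degree of operating leverage = £1,819,859.00 / £1,149,159.00 = 1.5836.
%ΔEBIT = DOL × %ΔSales = 1.5836 × +21.8% = +34.5%.

+34.5%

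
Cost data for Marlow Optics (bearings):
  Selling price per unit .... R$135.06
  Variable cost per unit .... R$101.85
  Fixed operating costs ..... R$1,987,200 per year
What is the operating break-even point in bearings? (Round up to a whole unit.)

59,838 bearings

Contribution margin per unit = R$135.06 − R$101.85 = R$33.21.
Break-even Q = R$1,987,200 / R$33.21 = 59,837.40 → 59,838 bearings.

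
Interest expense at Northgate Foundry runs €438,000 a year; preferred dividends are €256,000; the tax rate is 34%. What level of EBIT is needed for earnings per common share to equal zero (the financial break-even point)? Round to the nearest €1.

Preferred dividends are paid after tax, so their pre-tax equivalent is €256,000 ÷ (1 − 0.34) = €387,878.79.
EPS = 0 when EBIT covers interest plus the pre-tax preferred burden: €438,000 + €387,878.79 = €825,878.79.

€825,879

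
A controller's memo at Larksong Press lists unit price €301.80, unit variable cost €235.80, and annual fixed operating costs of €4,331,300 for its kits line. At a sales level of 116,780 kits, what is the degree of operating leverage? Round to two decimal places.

Total contribution margin = 116,780 × €66.00 = €7,707,480.00.
EBIT = €7,707,480.00 − €4,331,300 = €3,376,180.00.
Degree of operating leverage = €7,707,480.00 / €3,376,180.00 = 2.2829.

2.28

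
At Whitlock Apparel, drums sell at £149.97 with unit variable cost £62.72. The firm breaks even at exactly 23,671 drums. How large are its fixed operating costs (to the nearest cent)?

£2,065,294.75

Unit CM = price − variable cost = £149.97 − £62.72 = £87.25.
Fixed costs = break-even units × CM = 23,671 × £87.25 = £2,065,294.75.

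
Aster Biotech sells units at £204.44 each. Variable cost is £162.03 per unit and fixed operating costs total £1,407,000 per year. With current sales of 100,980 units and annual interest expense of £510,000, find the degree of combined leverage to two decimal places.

At 100,980 units, contribution = 100,980 × £42.41 = £4,282,561.80.
Operating income = contribution − fixed costs = £4,282,561.80 − £1,407,000 = £2,875,561.80. Interest = £510,000.00.
DOL = £4,282,561.80 ÷ £2,875,561.80 = 1.4893; DFL = £2,875,561.80 ÷ £2,365,561.80 = 1.2156.
DCL = DOL × DFL = 1.4893 × 1.2156 = 1.8104.

1.81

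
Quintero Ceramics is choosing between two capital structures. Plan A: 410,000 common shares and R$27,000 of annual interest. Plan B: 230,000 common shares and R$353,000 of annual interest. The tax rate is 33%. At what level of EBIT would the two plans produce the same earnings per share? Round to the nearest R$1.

R$769,556

At indifference, (EBIT − 27,000)(1 − t)/410,000 = (EBIT − 353,000)(1 − t)/230,000.
The (1 − t) factor cancels: (EBIT − 27,000) × 230,000 = (EBIT − 353,000) × 410,000.
EBIT × (410,000 − 230,000) = 353,000 × 410,000 − 27,000 × 230,000 = 138,520,000,000, so EBIT = 138,520,000,000 ÷ 180,000 = 769,555.56.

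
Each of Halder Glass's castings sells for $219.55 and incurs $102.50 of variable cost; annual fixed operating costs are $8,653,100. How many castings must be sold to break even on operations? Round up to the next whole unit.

Each unit contributes $219.55 − $102.50 = $117.05.
Break-even Q = $8,653,100 / $117.05 = 73,926.53 → 73,927 castings.

73,927 castings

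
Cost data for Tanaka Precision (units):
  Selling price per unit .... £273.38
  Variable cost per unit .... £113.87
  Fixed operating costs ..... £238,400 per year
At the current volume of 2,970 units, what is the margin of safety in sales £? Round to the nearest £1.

£403,351

Unit CM = price − variable cost = £273.38 − £113.87 = £159.51. Break-even units = £238,400 ÷ £159.51 = 1,494.58; break-even revenue = 1,494.58 × £273.38 = £408,587.50.
Actual sales revenue = 2,970 × £273.38 = £811,938.60.
Margin of safety = £811,938.60 − £408,587.50 = £403,351.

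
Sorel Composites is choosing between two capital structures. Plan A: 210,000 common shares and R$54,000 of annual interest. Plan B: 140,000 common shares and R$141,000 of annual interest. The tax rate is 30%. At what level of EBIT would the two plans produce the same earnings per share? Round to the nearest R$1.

At indifference, (EBIT − 54,000)(1 − t)/210,000 = (EBIT − 141,000)(1 − t)/140,000.
The (1 − t) factor cancels: (EBIT − 54,000) × 140,000 = (EBIT − 141,000) × 210,000.
Solving, EBIT = (141,000·210,000 − 54,000·140,000) / (210,000 − 140,000) = 22,050,000,000 / 70,000 = 315,000.00.

R$315,000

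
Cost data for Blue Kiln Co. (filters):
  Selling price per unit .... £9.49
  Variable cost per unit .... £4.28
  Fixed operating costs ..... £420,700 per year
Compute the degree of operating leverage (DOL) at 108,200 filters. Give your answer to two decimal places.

Total contribution margin = 108,200 × £5.21 = £563,722.00.
Operating income = contribution − fixed costs = £563,722.00 − £420,700 = £143,022.00.
So DOL = total CM / EBIT = £563,722.00 / £143,022.00 = 3.9415.

3.94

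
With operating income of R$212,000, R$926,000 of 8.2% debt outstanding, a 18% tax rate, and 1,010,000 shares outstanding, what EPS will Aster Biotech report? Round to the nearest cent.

Interest = R$75,932.00, so EBT = R$212,000 − R$75,932.00 = R$136,068.00.
After tax at 18%: net income = R$136,068.00 × 0.82 = R$111,575.76.
EPS = R$111,575.76 ÷ 1,010,000 = R$0.11.

R$0.11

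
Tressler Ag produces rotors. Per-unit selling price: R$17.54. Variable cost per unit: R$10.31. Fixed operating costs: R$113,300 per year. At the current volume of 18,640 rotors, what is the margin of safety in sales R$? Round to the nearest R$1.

R$52,079

Each unit contributes R$17.54 − R$10.31 = R$7.23. Break-even units = R$113,300 ÷ R$7.23 = 15,670.82; break-even revenue = 15,670.82 × R$17.54 = R$274,866.11.
Actual sales revenue = 18,640 × R$17.54 = R$326,945.60.
Margin of safety = R$326,945.60 − R$274,866.11 = R$52,079.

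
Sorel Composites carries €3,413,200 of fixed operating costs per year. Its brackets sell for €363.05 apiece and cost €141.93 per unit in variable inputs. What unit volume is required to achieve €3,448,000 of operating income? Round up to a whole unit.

Unit CM = price − variable cost = €363.05 − €141.93 = €221.12.
Need Q such that Q × €221.12 − €3,413,200 = €3,448,000, i.e. Q = €6,861,200 / €221.12 = 31,029.31 → 31,030.

31,030 brackets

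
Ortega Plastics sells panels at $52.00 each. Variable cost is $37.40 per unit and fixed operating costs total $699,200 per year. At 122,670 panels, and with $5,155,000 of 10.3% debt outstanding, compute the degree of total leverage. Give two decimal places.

3.19

At 122,670 units, contribution = 122,670 × $14.60 = $1,790,982.00.
EBIT = $1,790,982.00 − $699,200 = $1,091,782.00. Interest = $530,965.00, so EBIT − I = $560,817.00.
DCL = contribution ÷ (EBIT − I) = $1,790,982.00 ÷ $560,817.00 = 3.1935.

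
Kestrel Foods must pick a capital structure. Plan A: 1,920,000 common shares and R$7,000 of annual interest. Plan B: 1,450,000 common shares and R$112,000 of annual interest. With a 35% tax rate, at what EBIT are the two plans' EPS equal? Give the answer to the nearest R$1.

Set EPS_A = EPS_B: (EBIT − R$7,000)(1 − 0.35) ÷ 1,920,000 = (EBIT − R$112,000)(1 − 0.35) ÷ 1,450,000.
Cancelling (1 − t) and cross-multiplying: 1,450,000·(EBIT − 7,000) = 1,920,000·(EBIT − 112,000).
EBIT × (1,920,000 − 1,450,000) = 112,000 × 1,920,000 − 7,000 × 1,450,000 = 204,890,000,000, so EBIT = 204,890,000,000 ÷ 470,000 = 435,936.17.

R$435,936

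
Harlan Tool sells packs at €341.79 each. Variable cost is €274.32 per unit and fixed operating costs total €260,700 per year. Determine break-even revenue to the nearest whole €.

CM per unit = €341.79 − €274.32 = €67.47; CM ratio = €67.47 / €341.79 = 0.1974.
Break-even revenue = fixed costs × price ÷ CM = €260,700 × €341.79 ÷ €67.47 = €1,320,656.

€1,320,656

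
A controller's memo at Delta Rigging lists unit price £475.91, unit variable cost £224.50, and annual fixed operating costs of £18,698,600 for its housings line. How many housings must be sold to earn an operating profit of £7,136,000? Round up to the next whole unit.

102,759 housings

Each unit contributes £475.91 − £224.50 = £251.41.
Required volume = (fixed costs + target profit) ÷ CM = (£18,698,600 + £7,136,000) ÷ £251.41 = 102,758.84, so 102,759 housings.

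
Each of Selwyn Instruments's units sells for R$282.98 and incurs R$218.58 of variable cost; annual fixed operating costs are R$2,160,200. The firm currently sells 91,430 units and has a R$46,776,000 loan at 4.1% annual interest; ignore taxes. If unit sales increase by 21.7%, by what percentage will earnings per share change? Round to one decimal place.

+70.6%

At 91,430 units, contribution = 91,430 × R$64.40 = R$5,888,092.00.
Subtracting fixed costs: EBIT = R$5,888,092.00 − R$2,160,200 = R$3,727,892.00.
Interest = R$1,917,816.00, so EBIT − I = R$1,810,076.00.
DCL = total CM / (EBIT − I) = R$5,888,092.00 / R$1,810,076.00 = 3.2530.
%ΔEPS = DCL × %ΔSales = 3.2530 × +21.7% = +70.6%.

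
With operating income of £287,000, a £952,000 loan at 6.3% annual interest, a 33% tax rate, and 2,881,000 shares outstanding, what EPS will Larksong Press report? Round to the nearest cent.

£0.05

Pre-tax income = £287,000 − £59,976.00 = £227,024.00.
After tax at 33%: net income = £227,024.00 × 0.67 = £152,106.08.
EPS = £152,106.08 ÷ 2,881,000 = £0.05.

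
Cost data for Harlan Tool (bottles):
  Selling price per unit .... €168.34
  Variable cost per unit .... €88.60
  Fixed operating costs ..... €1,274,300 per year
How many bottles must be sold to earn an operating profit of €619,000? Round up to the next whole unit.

23,744 bottles

Contribution margin per unit = €168.34 − €88.60 = €79.74.
Required volume = (fixed costs + target profit) ÷ CM = (€1,274,300 + €619,000) ÷ €79.74 = 23,743.42, so 23,744 bottles.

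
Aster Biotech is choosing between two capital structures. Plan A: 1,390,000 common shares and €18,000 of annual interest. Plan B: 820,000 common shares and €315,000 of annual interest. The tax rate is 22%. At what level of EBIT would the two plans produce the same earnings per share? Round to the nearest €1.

At indifference, (EBIT − 18,000)(1 − t)/1,390,000 = (EBIT − 315,000)(1 − t)/820,000.
Cancelling (1 − t) and cross-multiplying: 820,000·(EBIT − 18,000) = 1,390,000·(EBIT − 315,000).
Solving, EBIT = (315,000·1,390,000 − 18,000·820,000) / (1,390,000 − 820,000) = 423,090,000,000 / 570,000 = 742,263.16.

€742,263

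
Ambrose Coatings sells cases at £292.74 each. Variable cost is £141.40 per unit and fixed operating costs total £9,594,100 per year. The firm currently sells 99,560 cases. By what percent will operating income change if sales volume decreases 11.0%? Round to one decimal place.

Contribution at this volume is 99,560 × £151.34 = £15,067,410.40.
Operating income = contribution − fixed costs = £15,067,410.40 − £9,594,100 = £5,473,310.40.
Degree of operating leverage = £15,067,410.40 / £5,473,310.40 = 2.7529.
So EBIT moves 2.7529 × (-11.0%) = -30.3%.

-30.3%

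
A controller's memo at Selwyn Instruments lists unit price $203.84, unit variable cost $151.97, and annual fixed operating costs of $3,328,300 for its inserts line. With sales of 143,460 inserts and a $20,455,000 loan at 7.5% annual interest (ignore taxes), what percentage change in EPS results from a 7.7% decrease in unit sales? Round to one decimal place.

Contribution at this volume is 143,460 × $51.87 = $7,441,270.20.
Operating income = contribution − fixed costs = $7,441,270.20 − $3,328,300 = $4,112,970.20.
Interest = $1,534,125.00, so EBIT − I = $2,578,845.20.
DCL = total CM / (EBIT − I) = $7,441,270.20 / $2,578,845.20 = 2.8855.
%ΔEPS = DCL × %ΔSales = 2.8855 × -7.7% = -22.2%.

-22.2%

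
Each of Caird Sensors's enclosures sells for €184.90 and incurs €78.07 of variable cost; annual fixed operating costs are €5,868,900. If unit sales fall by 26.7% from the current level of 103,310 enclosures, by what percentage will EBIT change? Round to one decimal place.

Contribution at this volume is 103,310 × €106.83 = €11,036,607.30.
Subtracting fixed costs: EBIT = €11,036,607.30 − €5,868,900 = €5,167,707.30.
So DOL = total CM / EBIT = €11,036,607.30 / €5,167,707.30 = 2.1357.
%ΔEBIT = DOL × %ΔSales = 2.1357 × -26.7% = -57.0%.

-57.0%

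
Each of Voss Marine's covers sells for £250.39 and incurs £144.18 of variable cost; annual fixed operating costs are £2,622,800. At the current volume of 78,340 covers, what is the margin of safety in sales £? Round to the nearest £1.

£13,432,303

Each unit contributes £250.39 − £144.18 = £106.21. Break-even units = £2,622,800 ÷ £106.21 = 24,694.47; break-even revenue = 24,694.47 × £250.39 = £6,183,249.15.
Actual sales revenue = 78,340 × £250.39 = £19,615,552.60.
Margin of safety = £19,615,552.60 − £6,183,249.15 = £13,432,303.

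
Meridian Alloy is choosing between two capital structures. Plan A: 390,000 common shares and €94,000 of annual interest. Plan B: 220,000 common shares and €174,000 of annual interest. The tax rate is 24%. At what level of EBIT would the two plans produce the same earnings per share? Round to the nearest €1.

€277,529

Set EPS_A = EPS_B: (EBIT − €94,000)(1 − 0.24) ÷ 390,000 = (EBIT − €174,000)(1 − 0.24) ÷ 220,000.
Cancelling (1 − t) and cross-multiplying: 220,000·(EBIT − 94,000) = 390,000·(EBIT − 174,000).
Solving, EBIT = (174,000·390,000 − 94,000·220,000) / (390,000 − 220,000) = 47,180,000,000 / 170,000 = 277,529.41.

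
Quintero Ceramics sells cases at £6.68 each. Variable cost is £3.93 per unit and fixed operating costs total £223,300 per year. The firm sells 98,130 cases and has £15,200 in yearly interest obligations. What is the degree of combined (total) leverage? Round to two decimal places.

8.61

Total contribution margin = 98,130 × £2.75 = £269,857.50.
Operating income = contribution − fixed costs = £269,857.50 − £223,300 = £46,557.50. Interest = £15,200.00, so EBIT − I = £31,357.50.
DCL = contribution ÷ (EBIT − I) = £269,857.50 ÷ £31,357.50 = 8.6058.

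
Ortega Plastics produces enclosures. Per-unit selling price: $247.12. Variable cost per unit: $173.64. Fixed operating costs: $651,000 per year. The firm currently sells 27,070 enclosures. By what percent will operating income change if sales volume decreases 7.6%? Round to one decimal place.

-11.3%

Contribution at this volume is 27,070 × $73.48 = $1,989,103.60.
Subtracting fixed costs: EBIT = $1,989,103.60 − $651,000 = $1,338,103.60.
Degree of operating leverage = $1,989,103.60 / $1,338,103.60 = 1.4865.
Operating income changes by 1.4865 × -7.6% = -11.3%.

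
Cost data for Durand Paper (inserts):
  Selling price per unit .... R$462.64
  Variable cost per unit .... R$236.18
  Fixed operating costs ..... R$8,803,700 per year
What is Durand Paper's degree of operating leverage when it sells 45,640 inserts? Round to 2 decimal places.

6.75

At 45,640 units, contribution = 45,640 × R$226.46 = R$10,335,634.40.
Operating income = contribution − fixed costs = R$10,335,634.40 − R$8,803,700 = R$1,531,934.40.
So DOL = total CM / EBIT = R$10,335,634.40 / R$1,531,934.40 = 6.7468.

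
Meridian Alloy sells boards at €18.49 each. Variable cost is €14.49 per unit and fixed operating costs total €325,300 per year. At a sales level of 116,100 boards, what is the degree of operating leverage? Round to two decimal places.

3.34

At 116,100 units, contribution = 116,100 × €4.00 = €464,400.00.
EBIT = €464,400.00 − €325,300 = €139,100.00.
Degree of operating leverage = €464,400.00 / €139,100.00 = 3.3386.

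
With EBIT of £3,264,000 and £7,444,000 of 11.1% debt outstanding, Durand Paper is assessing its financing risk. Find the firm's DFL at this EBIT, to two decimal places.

Interest = £826,284.00.
Degree of financial leverage = EBIT / (EBIT − interest) = £3,264,000 / £2,437,716.00 = 1.3390.

1.34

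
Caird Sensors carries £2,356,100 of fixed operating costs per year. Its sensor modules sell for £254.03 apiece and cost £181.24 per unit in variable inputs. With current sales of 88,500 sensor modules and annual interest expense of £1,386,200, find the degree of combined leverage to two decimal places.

2.39

Contribution at this volume is 88,500 × £72.79 = £6,441,915.00.
Subtracting fixed costs: EBIT = £6,441,915.00 − £2,356,100 = £4,085,815.00. Interest = £1,386,200.00, so EBIT − I = £2,699,615.00.
DCL = contribution ÷ (EBIT − I) = £6,441,915.00 ÷ £2,699,615.00 = 2.3862.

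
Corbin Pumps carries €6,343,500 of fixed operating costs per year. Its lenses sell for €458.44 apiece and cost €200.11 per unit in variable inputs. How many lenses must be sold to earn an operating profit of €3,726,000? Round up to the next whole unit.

38,980 lenses

Unit CM = price − variable cost = €458.44 − €200.11 = €258.33.
Required volume = (fixed costs + target profit) ÷ CM = (€6,343,500 + €3,726,000) ÷ €258.33 = 38,979.21, so 38,980 lenses.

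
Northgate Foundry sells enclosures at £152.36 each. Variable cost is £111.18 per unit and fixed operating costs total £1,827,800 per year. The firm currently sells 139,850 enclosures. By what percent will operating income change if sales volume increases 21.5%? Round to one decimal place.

Contribution at this volume is 139,850 × £41.18 = £5,759,023.00.
EBIT = £5,759,023.00 − £1,827,800 = £3,931,223.00.
DOL = contribution ÷ EBIT = £5,759,023.00 ÷ £3,931,223.00 = 1.4649.
%ΔEBIT = DOL × %ΔSales = 1.4649 × +21.5% = +31.5%.

+31.5%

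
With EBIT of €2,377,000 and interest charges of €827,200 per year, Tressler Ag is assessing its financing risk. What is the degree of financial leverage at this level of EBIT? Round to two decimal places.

Interest = €827,200.00.
Degree of financial leverage = EBIT / (EBIT − interest) = €2,377,000 / €1,549,800.00 = 1.5337.

1.53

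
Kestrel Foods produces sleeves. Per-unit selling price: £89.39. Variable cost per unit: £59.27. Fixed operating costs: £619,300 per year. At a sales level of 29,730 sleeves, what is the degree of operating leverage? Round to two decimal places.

Total contribution margin = 29,730 × £30.12 = £895,467.60.
Subtracting fixed costs: EBIT = £895,467.60 − £619,300 = £276,167.60.
Degree of operating leverage = £895,467.60 / £276,167.60 = 3.2425.

3.24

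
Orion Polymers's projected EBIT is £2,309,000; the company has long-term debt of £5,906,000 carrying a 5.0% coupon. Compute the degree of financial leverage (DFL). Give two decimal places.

1.15

Annual interest charges come to £295,300.00.
DFL = EBIT ÷ (EBIT − I) = £2,309,000 ÷ (£2,309,000 − £295,300.00) = £2,309,000 ÷ £2,013,700.00 = 1.1466.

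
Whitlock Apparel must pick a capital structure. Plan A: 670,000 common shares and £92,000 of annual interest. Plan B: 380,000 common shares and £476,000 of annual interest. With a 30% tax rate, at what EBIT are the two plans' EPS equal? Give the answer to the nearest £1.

£979,172

Set EPS_A = EPS_B: (EBIT − £92,000)(1 − 0.30) ÷ 670,000 = (EBIT − £476,000)(1 − 0.30) ÷ 380,000.
The (1 − t) factor cancels: (EBIT − 92,000) × 380,000 = (EBIT − 476,000) × 670,000.
Solving, EBIT = (476,000·670,000 − 92,000·380,000) / (670,000 − 380,000) = 283,960,000,000 / 290,000 = 979,172.41.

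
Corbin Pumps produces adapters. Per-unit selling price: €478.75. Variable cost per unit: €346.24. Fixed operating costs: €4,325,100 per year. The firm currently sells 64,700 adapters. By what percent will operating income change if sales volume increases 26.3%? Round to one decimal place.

+53.1%

At 64,700 units, contribution = 64,700 × €132.51 = €8,573,397.00.
Subtracting fixed costs: EBIT = €8,573,397.00 − €4,325,100 = €4,248,297.00.
Degree of operating leverage = €8,573,397.00 / €4,248,297.00 = 2.0181.
Operating income changes by 2.0181 × +26.3% = +53.1%.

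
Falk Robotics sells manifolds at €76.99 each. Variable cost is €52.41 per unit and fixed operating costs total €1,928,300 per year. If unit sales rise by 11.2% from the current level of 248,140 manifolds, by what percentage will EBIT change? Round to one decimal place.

+16.4%

At 248,140 units, contribution = 248,140 × €24.58 = €6,099,281.20.
EBIT = €6,099,281.20 − €1,928,300 = €4,170,981.20.
Degree of operating leverage = €6,099,281.20 / €4,170,981.20 = 1.4623.
So EBIT moves 1.4623 × (+11.2%) = +16.4%.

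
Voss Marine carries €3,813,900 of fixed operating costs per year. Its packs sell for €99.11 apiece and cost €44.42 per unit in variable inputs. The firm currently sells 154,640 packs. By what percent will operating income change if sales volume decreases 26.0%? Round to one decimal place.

Contribution at this volume is 154,640 × €54.69 = €8,457,261.60.
EBIT = €8,457,261.60 − €3,813,900 = €4,643,361.60.
Degree of operating leverage = €8,457,261.60 / €4,643,361.60 = 1.8214.
So EBIT moves 1.8214 × (-26.0%) = -47.4%.

-47.4%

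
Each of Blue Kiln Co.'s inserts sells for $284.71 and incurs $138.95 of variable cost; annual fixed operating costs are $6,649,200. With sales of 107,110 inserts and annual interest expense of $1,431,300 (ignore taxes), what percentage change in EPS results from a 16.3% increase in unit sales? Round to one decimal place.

At 107,110 units, contribution = 107,110 × $145.76 = $15,612,353.60.
Subtracting fixed costs: EBIT = $15,612,353.60 − $6,649,200 = $8,963,153.60.
After interest of $1,431,300.00, pre-tax earnings = $7,531,853.60.
DCL = total CM / (EBIT − I) = $15,612,353.60 / $7,531,853.60 = 2.0728.
%ΔEPS = DCL × %ΔSales = 2.0728 × +16.3% = +33.8%.

+33.8%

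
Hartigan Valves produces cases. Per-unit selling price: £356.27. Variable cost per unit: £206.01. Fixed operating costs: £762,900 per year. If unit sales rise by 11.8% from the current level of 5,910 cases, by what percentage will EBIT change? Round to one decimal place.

Contribution at this volume is 5,910 × £150.26 = £888,036.60.
Subtracting fixed costs: EBIT = £888,036.60 − £762,900 = £125,136.60.
Degree of operating leverage = £888,036.60 / £125,136.60 = 7.0965.
So EBIT moves 7.0965 × (+11.8%) = +83.7%.

+83.7%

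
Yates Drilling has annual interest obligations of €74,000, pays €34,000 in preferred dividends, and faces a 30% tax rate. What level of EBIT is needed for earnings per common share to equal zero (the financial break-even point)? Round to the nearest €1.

Preferred dividends are paid after tax, so their pre-tax equivalent is €34,000 ÷ (1 − 0.30) = €48,571.43.
Financial break-even EBIT = interest + D_p ÷ (1 − t) = €74,000 + €48,571.43 = €122,571.43.

€122,571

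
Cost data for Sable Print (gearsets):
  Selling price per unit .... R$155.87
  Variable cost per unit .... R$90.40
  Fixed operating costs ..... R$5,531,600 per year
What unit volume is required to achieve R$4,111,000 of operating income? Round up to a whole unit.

147,283 gearsets

Each unit contributes R$155.87 − R$90.40 = R$65.47.
Required volume = (fixed costs + target profit) ÷ CM = (R$5,531,600 + R$4,111,000) ÷ R$65.47 = 147,282.72, so 147,283 gearsets.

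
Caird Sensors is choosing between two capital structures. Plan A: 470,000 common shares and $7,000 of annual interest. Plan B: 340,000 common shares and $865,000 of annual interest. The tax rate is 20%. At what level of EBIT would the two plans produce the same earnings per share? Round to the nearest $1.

$3,109,000

At indifference, (EBIT − 7,000)(1 − t)/470,000 = (EBIT − 865,000)(1 − t)/340,000.
The (1 − t) factor cancels: (EBIT − 7,000) × 340,000 = (EBIT − 865,000) × 470,000.
Solving, EBIT = (865,000·470,000 − 7,000·340,000) / (470,000 − 340,000) = 404,170,000,000 / 130,000 = 3,109,000.00.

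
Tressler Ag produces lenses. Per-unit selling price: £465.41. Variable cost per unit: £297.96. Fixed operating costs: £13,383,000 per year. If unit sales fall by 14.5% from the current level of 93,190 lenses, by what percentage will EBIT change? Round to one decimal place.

At 93,190 units, contribution = 93,190 × £167.45 = £15,604,665.50.
Subtracting fixed costs: EBIT = £15,604,665.50 − £13,383,000 = £2,221,665.50.
DOL = contribution ÷ EBIT = £15,604,665.50 ÷ £2,221,665.50 = 7.0239.
Operating income changes by 7.0239 × -14.5% = -101.8%.

-101.8%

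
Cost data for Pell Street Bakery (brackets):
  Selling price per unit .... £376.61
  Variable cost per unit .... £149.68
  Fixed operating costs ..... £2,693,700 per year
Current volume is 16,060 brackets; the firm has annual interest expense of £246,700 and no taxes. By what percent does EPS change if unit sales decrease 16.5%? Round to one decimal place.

Total contribution margin = 16,060 × £226.93 = £3,644,495.80.
Subtracting fixed costs: EBIT = £3,644,495.80 − £2,693,700 = £950,795.80.
After interest of £246,700.00, pre-tax earnings = £704,095.80.
Degree of combined leverage = contribution ÷ (EBIT − I) = £3,644,495.80 ÷ £704,095.80 = 5.1761.
EPS therefore changes by 5.1761 × (-16.5%) = -85.4%.

-85.4%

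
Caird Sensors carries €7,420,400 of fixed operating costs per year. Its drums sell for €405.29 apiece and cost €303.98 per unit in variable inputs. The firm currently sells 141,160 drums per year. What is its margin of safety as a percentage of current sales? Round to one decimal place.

48.1%

Contribution margin per unit = €405.29 − €303.98 = €101.31. Break-even units = €7,420,400 ÷ €101.31 = 73,244.50; break-even revenue = 73,244.50 × €405.29 = €29,685,262.22.
Current sales = 141,160 × €405.29 = €57,210,736.40.
Margin of safety = (€57,210,736.40 − €29,685,262.22) ÷ €57,210,736.40 = 48.1%.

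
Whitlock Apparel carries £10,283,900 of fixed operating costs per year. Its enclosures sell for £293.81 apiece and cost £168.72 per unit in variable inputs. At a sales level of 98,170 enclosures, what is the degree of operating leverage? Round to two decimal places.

Total contribution margin = 98,170 × £125.09 = £12,280,085.30.
EBIT = £12,280,085.30 − £10,283,900 = £1,996,185.30.
So DOL = total CM / EBIT = £12,280,085.30 / £1,996,185.30 = 6.1518.

6.15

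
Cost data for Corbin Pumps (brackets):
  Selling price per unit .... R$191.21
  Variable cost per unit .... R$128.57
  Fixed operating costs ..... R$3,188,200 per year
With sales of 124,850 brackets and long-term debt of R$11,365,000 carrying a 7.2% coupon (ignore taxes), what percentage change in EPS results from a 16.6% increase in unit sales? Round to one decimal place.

Contribution at this volume is 124,850 × R$62.64 = R$7,820,604.00.
Operating income = contribution − fixed costs = R$7,820,604.00 − R$3,188,200 = R$4,632,404.00.
After interest of R$818,280.00, pre-tax earnings = R$3,814,124.00.
Degree of combined leverage = contribution ÷ (EBIT − I) = R$7,820,604.00 ÷ R$3,814,124.00 = 2.0504.
EPS therefore changes by 2.0504 × (+16.6%) = +34.0%.

+34.0%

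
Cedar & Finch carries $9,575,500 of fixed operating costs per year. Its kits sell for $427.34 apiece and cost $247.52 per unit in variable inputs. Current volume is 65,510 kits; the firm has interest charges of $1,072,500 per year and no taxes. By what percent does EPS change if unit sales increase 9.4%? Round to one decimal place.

+97.8%

Contribution at this volume is 65,510 × $179.82 = $11,780,008.20.
Subtracting fixed costs: EBIT = $11,780,008.20 − $9,575,500 = $2,204,508.20.
After interest of $1,072,500.00, pre-tax earnings = $1,132,008.20.
DCL = total CM / (EBIT − I) = $11,780,008.20 / $1,132,008.20 = 10.4063.
EPS therefore changes by 10.4063 × (+9.4%) = +97.8%.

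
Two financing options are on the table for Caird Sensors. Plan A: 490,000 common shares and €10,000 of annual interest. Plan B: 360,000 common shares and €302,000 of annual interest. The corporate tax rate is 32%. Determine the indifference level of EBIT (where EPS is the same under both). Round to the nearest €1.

€1,110,615

Set EPS_A = EPS_B: (EBIT − €10,000)(1 − 0.32) ÷ 490,000 = (EBIT − €302,000)(1 − 0.32) ÷ 360,000.
The (1 − t) factor cancels: (EBIT − 10,000) × 360,000 = (EBIT − 302,000) × 490,000.
EBIT × (490,000 − 360,000) = 302,000 × 490,000 − 10,000 × 360,000 = 144,380,000,000, so EBIT = 144,380,000,000 ÷ 130,000 = 1,110,615.38.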